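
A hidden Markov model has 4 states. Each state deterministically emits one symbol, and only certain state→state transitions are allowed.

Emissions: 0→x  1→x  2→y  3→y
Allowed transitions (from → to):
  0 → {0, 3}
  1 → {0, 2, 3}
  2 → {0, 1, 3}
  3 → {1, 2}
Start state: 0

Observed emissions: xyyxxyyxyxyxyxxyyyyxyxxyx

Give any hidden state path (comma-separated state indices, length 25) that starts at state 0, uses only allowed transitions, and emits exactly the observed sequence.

  [0] x  {0,1}  => 0  start
  [1] y  {2,3}  => 3  0->3 ok
  [2] y  {2,3}  => 2  3->2 ok
  [3] x  {0,1}  => 1  2->1 ok
  [4] x  {0,1}  => 0  1->0 ok
  [5] y  {2,3}  => 3  0->3 ok
  [6] y  {2,3}  => 2  3->2 ok
  [7] x  {0,1}  => 1  2->1 ok
  [8] y  {2,3}  => 2  1->2 ok
  [9] x  {0,1}  => 1  2->1 ok
  [10] y  {2,3}  => 2  1->2 ok
  [11] x  {0,1}  => 1  2->1 ok
  [12] y  {2,3}  => 2  1->2 ok
  [13] x  {0,1}  => 1  2->1 ok
  [14] x  {0,1}  => 0  1->0 ok
  [15] y  {2,3}  => 3  0->3 ok
  [16] y  {2,3}  => 2  3->2 ok
  [17] y  {2,3}  => 3  2->3 ok
  [18] y  {2,3}  => 2  3->2 ok
  [19] x  {0,1}  => 1  2->1 ok
  [20] y  {2,3}  => 3  1->3 ok
  [21] x  {0,1}  => 1  3->1 ok
  [22] x  {0,1}  => 0  1->0 ok
  [23] y  {2,3}  => 3  0->3 ok
  [24] x  {0,1}  => 1  3->1 ok

0,3,2,1,0,3,2,1,2,1,2,1,2,1,0,3,2,3,2,1,3,1,0,3,1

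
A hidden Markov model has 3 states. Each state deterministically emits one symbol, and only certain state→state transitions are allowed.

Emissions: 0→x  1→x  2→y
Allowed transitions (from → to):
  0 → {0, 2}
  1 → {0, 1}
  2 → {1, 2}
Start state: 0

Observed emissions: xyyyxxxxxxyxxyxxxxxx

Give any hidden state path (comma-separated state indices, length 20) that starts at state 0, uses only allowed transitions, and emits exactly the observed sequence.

  [0] x  {0,1}  => 0  start
  [1] y  {2}  => 2  0->2 ok
  [2] y  {2}  => 2  2->2 ok
  [3] y  {2}  => 2  2->2 ok
  [4] x  {0,1}  => 1  2->1 ok
  [5] x  {0,1}  => 1  1->1 ok
  [6] x  {0,1}  => 1  1->1 ok
  [7] x  {0,1}  => 0  1->0 ok
  [8] x  {0,1}  => 0  0->0 ok
  [9] x  {0,1}  => 0  0->0 ok
  [10] y  {2}  => 2  0->2 ok
  [11] x  {0,1}  => 1  2->1 ok
  [12] x  {0,1}  => 0  1->0 ok
  [13] y  {2}  => 2  0->2 ok
  [14] x  {0,1}  => 1  2->1 ok
  [15] x  {0,1}  => 1  1->1 ok
  [16] x  {0,1}  => 1  1->1 ok
  [17] x  {0,1}  => 1  1->1 ok
  [18] x  {0,1}  => 0  1->0 ok
  [19] x  {0,1}  => 0  0->0 ok

0,2,2,2,1,1,1,0,0,0,2,1,0,2,1,1,1,1,0,0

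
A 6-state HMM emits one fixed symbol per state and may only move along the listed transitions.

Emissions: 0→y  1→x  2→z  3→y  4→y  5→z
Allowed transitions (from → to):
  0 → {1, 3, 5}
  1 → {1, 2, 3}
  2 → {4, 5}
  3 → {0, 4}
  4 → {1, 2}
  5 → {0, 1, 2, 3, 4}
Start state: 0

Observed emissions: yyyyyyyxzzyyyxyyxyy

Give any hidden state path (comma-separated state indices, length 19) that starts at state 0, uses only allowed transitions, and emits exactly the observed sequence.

  t0 'y' -> {0,3,4}, take 0 (start)
  t1 'y' -> {0,3,4}, take 3 (0->3 ok)
  t2 'y' -> {0,3,4}, take 0 (3->0 ok)
  t3 'y' -> {0,3,4}, take 3 (0->3 ok)
  t4 'y' -> {0,3,4}, take 0 (3->0 ok)
  t5 'y' -> {0,3,4}, take 3 (0->3 ok)
  t6 'y' -> {0,3,4}, take 4 (3->4 ok)
  t7 'x' -> {1}, take 1 (4->1 ok)
  t8 'z' -> {2,5}, take 2 (1->2 ok)
  t9 'z' -> {2,5}, take 5 (2->5 ok)
  t10 'y' -> {0,3,4}, take 0 (5->0 ok)
  t11 'y' -> {0,3,4}, take 3 (0->3 ok)
  t12 'y' -> {0,3,4}, take 0 (3->0 ok)
  t13 'x' -> {1}, take 1 (0->1 ok)
  t14 'y' -> {0,3,4}, take 3 (1->3 ok)
  t15 'y' -> {0,3,4}, take 4 (3->4 ok)
  t16 'x' -> {1}, take 1 (4->1 ok)
  t17 'y' -> {0,3,4}, take 3 (1->3 ok)
  t18 'y' -> {0,3,4}, take 4 (3->4 ok)

0,3,0,3,0,3,4,1,2,5,0,3,0,1,3,4,1,3,4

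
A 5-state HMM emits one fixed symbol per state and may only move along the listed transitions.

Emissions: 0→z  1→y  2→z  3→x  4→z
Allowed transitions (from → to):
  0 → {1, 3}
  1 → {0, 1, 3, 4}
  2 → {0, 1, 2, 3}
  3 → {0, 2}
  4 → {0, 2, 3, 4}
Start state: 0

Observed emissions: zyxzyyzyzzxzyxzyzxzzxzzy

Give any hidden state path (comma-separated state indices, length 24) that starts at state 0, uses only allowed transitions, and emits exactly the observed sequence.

  0: obs=z cand={0,2,4} pick 0 [start]
  1: obs=y cand={1} pick 1 [0->1 ok]
  2: obs=x cand={3} pick 3 [1->3 ok]
  3: obs=z cand={0,2,4} pick 0 [3->0 ok]
  4: obs=y cand={1} pick 1 [0->1 ok]
  5: obs=y cand={1} pick 1 [1->1 ok]
  6: obs=z cand={0,2,4} pick 0 [1->0 ok]
  7: obs=y cand={1} pick 1 [0->1 ok]
  8: obs=z cand={0,2,4} pick 4 [1->4 ok]
  9: obs=z cand={0,2,4} pick 4 [4->4 ok]
  10: obs=x cand={3} pick 3 [4->3 ok]
  11: obs=z cand={0,2,4} pick 0 [3->0 ok]
  12: obs=y cand={1} pick 1 [0->1 ok]
  13: obs=x cand={3} pick 3 [1->3 ok]
  14: obs=z cand={0,2,4} pick 2 [3->2 ok]
  15: obs=y cand={1} pick 1 [2->1 ok]
  16: obs=z cand={0,2,4} pick 0 [1->0 ok]
  17: obs=x cand={3} pick 3 [0->3 ok]
  18: obs=z cand={0,2,4} pick 2 [3->2 ok]
  19: obs=z cand={0,2,4} pick 0 [2->0 ok]
  20: obs=x cand={3} pick 3 [0->3 ok]
  21: obs=z cand={0,2,4} pick 2 [3->2 ok]
  22: obs=z cand={0,2,4} pick 0 [2->0 ok]
  23: obs=y cand={1} pick 1 [0->1 ok]

0,1,3,0,1,1,0,1,4,4,3,0,1,3,2,1,0,3,2,0,3,2,0,1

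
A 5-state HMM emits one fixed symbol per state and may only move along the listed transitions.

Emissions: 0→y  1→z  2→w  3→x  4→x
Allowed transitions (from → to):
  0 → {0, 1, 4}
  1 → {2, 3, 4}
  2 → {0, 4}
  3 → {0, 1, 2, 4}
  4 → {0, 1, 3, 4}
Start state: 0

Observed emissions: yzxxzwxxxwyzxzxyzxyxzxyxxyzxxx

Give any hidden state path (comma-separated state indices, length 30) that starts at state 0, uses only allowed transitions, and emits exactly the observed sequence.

  t0 'y' -> {0}, take 0 (start)
  t1 'z' -> {1}, take 1 (0->1 ok)
  t2 'x' -> {3,4}, take 4 (1->4 ok)
  t3 'x' -> {3,4}, take 4 (4->4 ok)
  t4 'z' -> {1}, take 1 (4->1 ok)
  t5 'w' -> {2}, take 2 (1->2 ok)
  t6 'x' -> {3,4}, take 4 (2->4 ok)
  t7 'x' -> {3,4}, take 4 (4->4 ok)
  t8 'x' -> {3,4}, take 3 (4->3 ok)
  t9 'w' -> {2}, take 2 (3->2 ok)
  t10 'y' -> {0}, take 0 (2->0 ok)
  t11 'z' -> {1}, take 1 (0->1 ok)
  t12 'x' -> {3,4}, take 3 (1->3 ok)
  t13 'z' -> {1}, take 1 (3->1 ok)
  t14 'x' -> {3,4}, take 4 (1->4 ok)
  t15 'y' -> {0}, take 0 (4->0 ok)
  t16 'z' -> {1}, take 1 (0->1 ok)
  t17 'x' -> {3,4}, take 4 (1->4 ok)
  t18 'y' -> {0}, take 0 (4->0 ok)
  t19 'x' -> {3,4}, take 4 (0->4 ok)
  t20 'z' -> {1}, take 1 (4->1 ok)
  t21 'x' -> {3,4}, take 3 (1->3 ok)
  t22 'y' -> {0}, take 0 (3->0 ok)
  t23 'x' -> {3,4}, take 4 (0->4 ok)
  t24 'x' -> {3,4}, take 3 (4->3 ok)
  t25 'y' -> {0}, take 0 (3->0 ok)
  t26 'z' -> {1}, take 1 (0->1 ok)
  t27 'x' -> {3,4}, take 4 (1->4 ok)
  t28 'x' -> {3,4}, take 3 (4->3 ok)
  t29 'x' -> {3,4}, take 4 (3->4 ok)

0,1,4,4,1,2,4,4,3,2,0,1,3,1,4,0,1,4,0,4,1,3,0,4,3,0,1,4,3,4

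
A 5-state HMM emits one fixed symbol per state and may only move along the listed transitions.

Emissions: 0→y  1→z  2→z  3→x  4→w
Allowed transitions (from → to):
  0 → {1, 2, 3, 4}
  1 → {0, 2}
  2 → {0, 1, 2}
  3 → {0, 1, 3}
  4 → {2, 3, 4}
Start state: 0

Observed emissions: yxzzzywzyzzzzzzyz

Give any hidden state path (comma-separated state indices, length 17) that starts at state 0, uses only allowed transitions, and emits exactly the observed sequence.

  [0] y  {0}  => 0  start
  [1] x  {3}  => 3  0->3 ok
  [2] z  {1,2}  => 1  3->1 ok
  [3] z  {1,2}  => 2  1->2 ok
  [4] z  {1,2}  => 1  2->1 ok
  [5] y  {0}  => 0  1->0 ok
  [6] w  {4}  => 4  0->4 ok
  [7] z  {1,2}  => 2  4->2 ok
  [8] y  {0}  => 0  2->0 ok
  [9] z  {1,2}  => 1  0->1 ok
  [10] z  {1,2}  => 2  1->2 ok
  [11] z  {1,2}  => 2  2->2 ok
  [12] z  {1,2}  => 2  2->2 ok
  [13] z  {1,2}  => 2  2->2 ok
  [14] z  {1,2}  => 1  2->1 ok
  [15] y  {0}  => 0  1->0 ok
  [16] z  {1,2}  => 2  0->2 ok

0,3,1,2,1,0,4,2,0,1,2,2,2,2,1,0,2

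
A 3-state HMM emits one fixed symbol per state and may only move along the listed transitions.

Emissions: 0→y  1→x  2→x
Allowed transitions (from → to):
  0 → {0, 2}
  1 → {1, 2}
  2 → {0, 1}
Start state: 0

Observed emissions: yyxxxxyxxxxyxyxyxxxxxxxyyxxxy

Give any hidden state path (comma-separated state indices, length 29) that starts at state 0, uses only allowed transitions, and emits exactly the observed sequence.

0,0,2,1,1,2,0,2,1,1,2,0,2,0,2,0,2,1,2,1,1,1,2,0,0,2,1,2,0

  t0 'y' -> {0}, take 0 (start)
  t1 'y' -> {0}, take 0 (0->0 ok)
  t2 'x' -> {1,2}, take 2 (0->2 ok)
  t3 'x' -> {1,2}, take 1 (2->1 ok)
  t4 'x' -> {1,2}, take 1 (1->1 ok)
  t5 'x' -> {1,2}, take 2 (1->2 ok)
  t6 'y' -> {0}, take 0 (2->0 ok)
  t7 'x' -> {1,2}, take 2 (0->2 ok)
  t8 'x' -> {1,2}, take 1 (2->1 ok)
  t9 'x' -> {1,2}, take 1 (1->1 ok)
  t10 'x' -> {1,2}, take 2 (1->2 ok)
  t11 'y' -> {0}, take 0 (2->0 ok)
  t12 'x' -> {1,2}, take 2 (0->2 ok)
  t13 'y' -> {0}, take 0 (2->0 ok)
  t14 'x' -> {1,2}, take 2 (0->2 ok)
  t15 'y' -> {0}, take 0 (2->0 ok)
  t16 'x' -> {1,2}, take 2 (0->2 ok)
  t17 'x' -> {1,2}, take 1 (2->1 ok)
  t18 'x' -> {1,2}, take 2 (1->2 ok)
  t19 'x' -> {1,2}, take 1 (2->1 ok)
  t20 'x' -> {1,2}, take 1 (1->1 ok)
  t21 'x' -> {1,2}, take 1 (1->1 ok)
  t22 'x' -> {1,2}, take 2 (1->2 ok)
  t23 'y' -> {0}, take 0 (2->0 ok)
  t24 'y' -> {0}, take 0 (0->0 ok)
  t25 'x' -> {1,2}, take 2 (0->2 ok)
  t26 'x' -> {1,2}, take 1 (2->1 ok)
  t27 'x' -> {1,2}, take 2 (1->2 ok)
  t28 'y' -> {0}, take 0 (2->0 ok)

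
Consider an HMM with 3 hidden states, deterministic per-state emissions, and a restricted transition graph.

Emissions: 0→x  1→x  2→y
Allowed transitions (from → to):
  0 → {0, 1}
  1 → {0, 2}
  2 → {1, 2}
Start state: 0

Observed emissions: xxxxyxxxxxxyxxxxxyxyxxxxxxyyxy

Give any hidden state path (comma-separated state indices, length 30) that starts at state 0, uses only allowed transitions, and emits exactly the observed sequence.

  [0] x  {0,1}  => 0  start
  [1] x  {0,1}  => 0  0->0 ok
  [2] x  {0,1}  => 0  0->0 ok
  [3] x  {0,1}  => 1  0->1 ok
  [4] y  {2}  => 2  1->2 ok
  [5] x  {0,1}  => 1  2->1 ok
  [6] x  {0,1}  => 0  1->0 ok
  [7] x  {0,1}  => 0  0->0 ok
  [8] x  {0,1}  => 0  0->0 ok
  [9] x  {0,1}  => 0  0->0 ok
  [10] x  {0,1}  => 1  0->1 ok
  [11] y  {2}  => 2  1->2 ok
  [12] x  {0,1}  => 1  2->1 ok
  [13] x  {0,1}  => 0  1->0 ok
  [14] x  {0,1}  => 1  0->1 ok
  [15] x  {0,1}  => 0  1->0 ok
  [16] x  {0,1}  => 1  0->1 ok
  [17] y  {2}  => 2  1->2 ok
  [18] x  {0,1}  => 1  2->1 ok
  [19] y  {2}  => 2  1->2 ok
  [20] x  {0,1}  => 1  2->1 ok
  [21] x  {0,1}  => 0  1->0 ok
  [22] x  {0,1}  => 1  0->1 ok
  [23] x  {0,1}  => 0  1->0 ok
  [24] x  {0,1}  => 0  0->0 ok
  [25] x  {0,1}  => 1  0->1 ok
  [26] y  {2}  => 2  1->2 ok
  [27] y  {2}  => 2  2->2 ok
  [28] x  {0,1}  => 1  2->1 ok
  [29] y  {2}  => 2  1->2 ok

0,0,0,1,2,1,0,0,0,0,1,2,1,0,1,0,1,2,1,2,1,0,1,0,0,1,2,2,1,2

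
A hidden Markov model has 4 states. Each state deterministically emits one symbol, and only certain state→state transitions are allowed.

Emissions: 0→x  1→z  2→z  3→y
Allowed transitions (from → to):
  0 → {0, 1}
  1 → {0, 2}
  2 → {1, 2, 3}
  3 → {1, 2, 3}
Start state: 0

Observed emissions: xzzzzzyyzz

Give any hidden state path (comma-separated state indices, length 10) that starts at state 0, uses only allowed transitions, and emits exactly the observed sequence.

  [0] x  {0}  => 0  start
  [1] z  {1,2}  => 1  0->1 ok
  [2] z  {1,2}  => 2  1->2 ok
  [3] z  {1,2}  => 1  2->1 ok
  [4] z  {1,2}  => 2  1->2 ok
  [5] z  {1,2}  => 2  2->2 ok
  [6] y  {3}  => 3  2->3 ok
  [7] y  {3}  => 3  3->3 ok
  [8] z  {1,2}  => 2  3->2 ok
  [9] z  {1,2}  => 1  2->1 ok

0,1,2,1,2,2,3,3,2,1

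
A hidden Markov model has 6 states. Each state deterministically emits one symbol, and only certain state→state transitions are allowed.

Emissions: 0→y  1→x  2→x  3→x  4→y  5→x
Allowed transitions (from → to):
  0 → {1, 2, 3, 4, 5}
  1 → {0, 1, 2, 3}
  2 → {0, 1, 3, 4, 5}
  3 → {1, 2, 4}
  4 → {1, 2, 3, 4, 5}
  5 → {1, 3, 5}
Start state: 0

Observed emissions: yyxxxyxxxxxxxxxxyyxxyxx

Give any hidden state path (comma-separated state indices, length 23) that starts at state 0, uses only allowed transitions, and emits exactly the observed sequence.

  0: obs=y cand={0,4} pick 0 [start]
  1: obs=y cand={0,4} pick 4 [0->4 ok]
  2: obs=x cand={1,2,3,5} pick 5 [4->5 ok]
  3: obs=x cand={1,2,3,5} pick 5 [5->5 ok]
  4: obs=x cand={1,2,3,5} pick 1 [5->1 ok]
  5: obs=y cand={0,4} pick 0 [1->0 ok]
  6: obs=x cand={1,2,3,5} pick 2 [0->2 ok]
  7: obs=x cand={1,2,3,5} pick 1 [2->1 ok]
  8: obs=x cand={1,2,3,5} pick 1 [1->1 ok]
  9: obs=x cand={1,2,3,5} pick 1 [1->1 ok]
  10: obs=x cand={1,2,3,5} pick 2 [1->2 ok]
  11: obs=x cand={1,2,3,5} pick 5 [2->5 ok]
  12: obs=x cand={1,2,3,5} pick 5 [5->5 ok]
  13: obs=x cand={1,2,3,5} pick 5 [5->5 ok]
  14: obs=x cand={1,2,3,5} pick 3 [5->3 ok]
  15: obs=x cand={1,2,3,5} pick 2 [3->2 ok]
  16: obs=y cand={0,4} pick 0 [2->0 ok]
  17: obs=y cand={0,4} pick 4 [0->4 ok]
  18: obs=x cand={1,2,3,5} pick 2 [4->2 ok]
  19: obs=x cand={1,2,3,5} pick 1 [2->1 ok]
  20: obs=y cand={0,4} pick 0 [1->0 ok]
  21: obs=x cand={1,2,3,5} pick 5 [0->5 ok]
  22: obs=x cand={1,2,3,5} pick 5 [5->5 ok]

0,4,5,5,1,0,2,1,1,1,2,5,5,5,3,2,0,4,2,1,0,5,5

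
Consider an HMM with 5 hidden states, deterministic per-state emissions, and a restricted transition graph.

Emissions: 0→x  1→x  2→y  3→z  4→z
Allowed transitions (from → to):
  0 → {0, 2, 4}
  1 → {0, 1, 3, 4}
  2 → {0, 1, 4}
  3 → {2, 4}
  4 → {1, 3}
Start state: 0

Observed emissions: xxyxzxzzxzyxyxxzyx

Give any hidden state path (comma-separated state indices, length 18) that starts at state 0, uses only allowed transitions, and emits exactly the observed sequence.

  t0 'x' -> {0,1}, take 0 (start)
  t1 'x' -> {0,1}, take 0 (0->0 ok)
  t2 'y' -> {2}, take 2 (0->2 ok)
  t3 'x' -> {0,1}, take 0 (2->0 ok)
  t4 'z' -> {3,4}, take 4 (0->4 ok)
  t5 'x' -> {0,1}, take 1 (4->1 ok)
  t6 'z' -> {3,4}, take 3 (1->3 ok)
  t7 'z' -> {3,4}, take 4 (3->4 ok)
  t8 'x' -> {0,1}, take 1 (4->1 ok)
  t9 'z' -> {3,4}, take 3 (1->3 ok)
  t10 'y' -> {2}, take 2 (3->2 ok)
  t11 'x' -> {0,1}, take 0 (2->0 ok)
  t12 'y' -> {2}, take 2 (0->2 ok)
  t13 'x' -> {0,1}, take 1 (2->1 ok)
  t14 'x' -> {0,1}, take 1 (1->1 ok)
  t15 'z' -> {3,4}, take 3 (1->3 ok)
  t16 'y' -> {2}, take 2 (3->2 ok)
  t17 'x' -> {0,1}, take 1 (2->1 ok)

0,0,2,0,4,1,3,4,1,3,2,0,2,1,1,3,2,1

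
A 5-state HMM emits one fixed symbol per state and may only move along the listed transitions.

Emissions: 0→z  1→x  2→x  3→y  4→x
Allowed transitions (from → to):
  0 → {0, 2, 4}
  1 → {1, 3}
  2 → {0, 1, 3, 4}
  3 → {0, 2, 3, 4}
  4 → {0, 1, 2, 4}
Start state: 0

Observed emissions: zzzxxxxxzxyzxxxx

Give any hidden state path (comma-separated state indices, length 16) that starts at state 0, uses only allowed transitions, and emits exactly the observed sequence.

0,0,0,4,4,2,4,2,0,2,3,0,2,1,1,1

  0: obs=z cand={0} pick 0 [start]
  1: obs=z cand={0} pick 0 [0->0 ok]
  2: obs=z cand={0} pick 0 [0->0 ok]
  3: obs=x cand={1,2,4} pick 4 [0->4 ok]
  4: obs=x cand={1,2,4} pick 4 [4->4 ok]
  5: obs=x cand={1,2,4} pick 2 [4->2 ok]
  6: obs=x cand={1,2,4} pick 4 [2->4 ok]
  7: obs=x cand={1,2,4} pick 2 [4->2 ok]
  8: obs=z cand={0} pick 0 [2->0 ok]
  9: obs=x cand={1,2,4} pick 2 [0->2 ok]
  10: obs=y cand={3} pick 3 [2->3 ok]
  11: obs=z cand={0} pick 0 [3->0 ok]
  12: obs=x cand={1,2,4} pick 2 [0->2 ok]
  13: obs=x cand={1,2,4} pick 1 [2->1 ok]
  14: obs=x cand={1,2,4} pick 1 [1->1 ok]
  15: obs=x cand={1,2,4} pick 1 [1->1 ok]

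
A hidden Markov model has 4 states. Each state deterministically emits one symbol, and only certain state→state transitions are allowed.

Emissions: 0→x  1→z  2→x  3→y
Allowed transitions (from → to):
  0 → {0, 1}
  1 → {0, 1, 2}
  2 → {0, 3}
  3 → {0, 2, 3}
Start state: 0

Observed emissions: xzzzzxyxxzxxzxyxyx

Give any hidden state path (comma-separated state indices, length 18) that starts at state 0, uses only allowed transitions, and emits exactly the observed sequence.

0,1,1,1,1,2,3,2,0,1,0,0,1,2,3,2,3,2

  0: obs=x cand={0,2} pick 0 [start]
  1: obs=z cand={1} pick 1 [0->1 ok]
  2: obs=z cand={1} pick 1 [1->1 ok]
  3: obs=z cand={1} pick 1 [1->1 ok]
  4: obs=z cand={1} pick 1 [1->1 ok]
  5: obs=x cand={0,2} pick 2 [1->2 ok]
  6: obs=y cand={3} pick 3 [2->3 ok]
  7: obs=x cand={0,2} pick 2 [3->2 ok]
  8: obs=x cand={0,2} pick 0 [2->0 ok]
  9: obs=z cand={1} pick 1 [0->1 ok]
  10: obs=x cand={0,2} pick 0 [1->0 ok]
  11: obs=x cand={0,2} pick 0 [0->0 ok]
  12: obs=z cand={1} pick 1 [0->1 ok]
  13: obs=x cand={0,2} pick 2 [1->2 ok]
  14: obs=y cand={3} pick 3 [2->3 ok]
  15: obs=x cand={0,2} pick 2 [3->2 ok]
  16: obs=y cand={3} pick 3 [2->3 ok]
  17: obs=x cand={0,2} pick 2 [3->2 ok]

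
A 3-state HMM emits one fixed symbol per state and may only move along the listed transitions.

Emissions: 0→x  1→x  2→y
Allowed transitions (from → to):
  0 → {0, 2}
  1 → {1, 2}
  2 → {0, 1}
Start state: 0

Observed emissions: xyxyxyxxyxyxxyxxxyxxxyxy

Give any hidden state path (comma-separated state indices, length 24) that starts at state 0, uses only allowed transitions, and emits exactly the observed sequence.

0,2,1,2,1,2,0,0,2,0,2,0,0,2,0,0,0,2,1,1,1,2,1,2

  [0] x  {0,1}  => 0  start
  [1] y  {2}  => 2  0->2 ok
  [2] x  {0,1}  => 1  2->1 ok
  [3] y  {2}  => 2  1->2 ok
  [4] x  {0,1}  => 1  2->1 ok
  [5] y  {2}  => 2  1->2 ok
  [6] x  {0,1}  => 0  2->0 ok
  [7] x  {0,1}  => 0  0->0 ok
  [8] y  {2}  => 2  0->2 ok
  [9] x  {0,1}  => 0  2->0 ok
  [10] y  {2}  => 2  0->2 ok
  [11] x  {0,1}  => 0  2->0 ok
  [12] x  {0,1}  => 0  0->0 ok
  [13] y  {2}  => 2  0->2 ok
  [14] x  {0,1}  => 0  2->0 ok
  [15] x  {0,1}  => 0  0->0 ok
  [16] x  {0,1}  => 0  0->0 ok
  [17] y  {2}  => 2  0->2 ok
  [18] x  {0,1}  => 1  2->1 ok
  [19] x  {0,1}  => 1  1->1 ok
  [20] x  {0,1}  => 1  1->1 ok
  [21] y  {2}  => 2  1->2 ok
  [22] x  {0,1}  => 1  2->1 ok
  [23] y  {2}  => 2  1->2 ok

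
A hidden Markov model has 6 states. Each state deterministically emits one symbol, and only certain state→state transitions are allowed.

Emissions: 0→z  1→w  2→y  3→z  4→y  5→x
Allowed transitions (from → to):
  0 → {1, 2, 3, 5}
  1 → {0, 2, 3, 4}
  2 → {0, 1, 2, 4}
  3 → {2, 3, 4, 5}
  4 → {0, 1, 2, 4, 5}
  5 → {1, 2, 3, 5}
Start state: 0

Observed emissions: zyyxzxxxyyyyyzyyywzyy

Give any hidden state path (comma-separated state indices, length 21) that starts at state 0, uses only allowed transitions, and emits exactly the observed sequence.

0,2,4,5,3,5,5,5,2,2,4,2,2,0,2,2,2,1,3,2,4

  t0 'z' -> {0,3}, take 0 (start)
  t1 'y' -> {2,4}, take 2 (0->2 ok)
  t2 'y' -> {2,4}, take 4 (2->4 ok)
  t3 'x' -> {5}, take 5 (4->5 ok)
  t4 'z' -> {0,3}, take 3 (5->3 ok)
  t5 'x' -> {5}, take 5 (3->5 ok)
  t6 'x' -> {5}, take 5 (5->5 ok)
  t7 'x' -> {5}, take 5 (5->5 ok)
  t8 'y' -> {2,4}, take 2 (5->2 ok)
  t9 'y' -> {2,4}, take 2 (2->2 ok)
  t10 'y' -> {2,4}, take 4 (2->4 ok)
  t11 'y' -> {2,4}, take 2 (4->2 ok)
  t12 'y' -> {2,4}, take 2 (2->2 ok)
  t13 'z' -> {0,3}, take 0 (2->0 ok)
  t14 'y' -> {2,4}, take 2 (0->2 ok)
  t15 'y' -> {2,4}, take 2 (2->2 ok)
  t16 'y' -> {2,4}, take 2 (2->2 ok)
  t17 'w' -> {1}, take 1 (2->1 ok)
  t18 'z' -> {0,3}, take 3 (1->3 ok)
  t19 'y' -> {2,4}, take 2 (3->2 ok)
  t20 'y' -> {2,4}, take 4 (2->4 ok)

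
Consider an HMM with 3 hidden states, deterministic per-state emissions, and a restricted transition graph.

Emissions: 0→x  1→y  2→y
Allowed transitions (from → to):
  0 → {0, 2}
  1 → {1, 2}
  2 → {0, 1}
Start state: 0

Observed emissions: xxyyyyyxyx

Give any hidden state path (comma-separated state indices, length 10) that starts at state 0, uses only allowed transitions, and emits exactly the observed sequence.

0,0,2,1,1,1,2,0,2,0

  [0] x  {0}  => 0  start
  [1] x  {0}  => 0  0->0 ok
  [2] y  {1,2}  => 2  0->2 ok
  [3] y  {1,2}  => 1  2->1 ok
  [4] y  {1,2}  => 1  1->1 ok
  [5] y  {1,2}  => 1  1->1 ok
  [6] y  {1,2}  => 2  1->2 ok
  [7] x  {0}  => 0  2->0 ok
  [8] y  {1,2}  => 2  0->2 ok
  [9] x  {0}  => 0  2->0 ok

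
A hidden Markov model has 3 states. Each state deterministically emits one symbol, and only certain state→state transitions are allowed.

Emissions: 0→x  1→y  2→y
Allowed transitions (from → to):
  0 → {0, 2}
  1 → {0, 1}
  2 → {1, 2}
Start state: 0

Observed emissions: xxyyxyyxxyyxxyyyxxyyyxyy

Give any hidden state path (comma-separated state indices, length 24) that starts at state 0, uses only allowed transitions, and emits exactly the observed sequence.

0,0,2,1,0,2,1,0,0,2,1,0,0,2,2,1,0,0,2,2,1,0,2,2

  t0 'x' -> {0}, take 0 (start)
  t1 'x' -> {0}, take 0 (0->0 ok)
  t2 'y' -> {1,2}, take 2 (0->2 ok)
  t3 'y' -> {1,2}, take 1 (2->1 ok)
  t4 'x' -> {0}, take 0 (1->0 ok)
  t5 'y' -> {1,2}, take 2 (0->2 ok)
  t6 'y' -> {1,2}, take 1 (2->1 ok)
  t7 'x' -> {0}, take 0 (1->0 ok)
  t8 'x' -> {0}, take 0 (0->0 ok)
  t9 'y' -> {1,2}, take 2 (0->2 ok)
  t10 'y' -> {1,2}, take 1 (2->1 ok)
  t11 'x' -> {0}, take 0 (1->0 ok)
  t12 'x' -> {0}, take 0 (0->0 ok)
  t13 'y' -> {1,2}, take 2 (0->2 ok)
  t14 'y' -> {1,2}, take 2 (2->2 ok)
  t15 'y' -> {1,2}, take 1 (2->1 ok)
  t16 'x' -> {0}, take 0 (1->0 ok)
  t17 'x' -> {0}, take 0 (0->0 ok)
  t18 'y' -> {1,2}, take 2 (0->2 ok)
  t19 'y' -> {1,2}, take 2 (2->2 ok)
  t20 'y' -> {1,2}, take 1 (2->1 ok)
  t21 'x' -> {0}, take 0 (1->0 ok)
  t22 'y' -> {1,2}, take 2 (0->2 ok)
  t23 'y' -> {1,2}, take 2 (2->2 ok)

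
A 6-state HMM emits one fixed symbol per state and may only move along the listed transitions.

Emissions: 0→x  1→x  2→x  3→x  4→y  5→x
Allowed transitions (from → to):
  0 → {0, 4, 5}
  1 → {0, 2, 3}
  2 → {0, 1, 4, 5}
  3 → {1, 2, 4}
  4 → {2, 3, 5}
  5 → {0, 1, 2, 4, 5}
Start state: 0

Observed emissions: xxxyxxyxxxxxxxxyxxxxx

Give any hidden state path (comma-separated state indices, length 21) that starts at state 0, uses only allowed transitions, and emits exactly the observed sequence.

0,0,5,4,5,2,4,3,2,1,3,1,2,1,2,4,5,1,2,1,3

  pos 0: x in {0,1,2,3,5}, choose 0; start
  pos 1: x in {0,1,2,3,5}, choose 0; 0->0 ok
  pos 2: x in {0,1,2,3,5}, choose 5; 0->5 ok
  pos 3: y in {4}, choose 4; 5->4 ok
  pos 4: x in {0,1,2,3,5}, choose 5; 4->5 ok
  pos 5: x in {0,1,2,3,5}, choose 2; 5->2 ok
  pos 6: y in {4}, choose 4; 2->4 ok
  pos 7: x in {0,1,2,3,5}, choose 3; 4->3 ok
  pos 8: x in {0,1,2,3,5}, choose 2; 3->2 ok
  pos 9: x in {0,1,2,3,5}, choose 1; 2->1 ok
  pos 10: x in {0,1,2,3,5}, choose 3; 1->3 ok
  pos 11: x in {0,1,2,3,5}, choose 1; 3->1 ok
  pos 12: x in {0,1,2,3,5}, choose 2; 1->2 ok
  pos 13: x in {0,1,2,3,5}, choose 1; 2->1 ok
  pos 14: x in {0,1,2,3,5}, choose 2; 1->2 ok
  pos 15: y in {4}, choose 4; 2->4 ok
  pos 16: x in {0,1,2,3,5}, choose 5; 4->5 ok
  pos 17: x in {0,1,2,3,5}, choose 1; 5->1 ok
  pos 18: x in {0,1,2,3,5}, choose 2; 1->2 ok
  pos 19: x in {0,1,2,3,5}, choose 1; 2->1 ok
  pos 20: x in {0,1,2,3,5}, choose 3; 1->3 ok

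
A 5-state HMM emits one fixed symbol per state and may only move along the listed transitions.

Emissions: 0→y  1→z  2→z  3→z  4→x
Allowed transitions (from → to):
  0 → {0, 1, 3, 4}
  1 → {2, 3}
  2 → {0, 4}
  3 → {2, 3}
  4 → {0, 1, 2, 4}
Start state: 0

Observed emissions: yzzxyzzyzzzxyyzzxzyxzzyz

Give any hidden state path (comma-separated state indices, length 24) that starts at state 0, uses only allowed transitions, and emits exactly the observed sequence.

0,3,2,4,0,1,2,0,3,3,2,4,0,0,1,2,4,2,0,4,1,2,0,1

  [0] y  {0}  => 0  start
  [1] z  {1,2,3}  => 3  0->3 ok
  [2] z  {1,2,3}  => 2  3->2 ok
  [3] x  {4}  => 4  2->4 ok
  [4] y  {0}  => 0  4->0 ok
  [5] z  {1,2,3}  => 1  0->1 ok
  [6] z  {1,2,3}  => 2  1->2 ok
  [7] y  {0}  => 0  2->0 ok
  [8] z  {1,2,3}  => 3  0->3 ok
  [9] z  {1,2,3}  => 3  3->3 ok
  [10] z  {1,2,3}  => 2  3->2 ok
  [11] x  {4}  => 4  2->4 ok
  [12] y  {0}  => 0  4->0 ok
  [13] y  {0}  => 0  0->0 ok
  [14] z  {1,2,3}  => 1  0->1 ok
  [15] z  {1,2,3}  => 2  1->2 ok
  [16] x  {4}  => 4  2->4 ok
  [17] z  {1,2,3}  => 2  4->2 ok
  [18] y  {0}  => 0  2->0 ok
  [19] x  {4}  => 4  0->4 ok
  [20] z  {1,2,3}  => 1  4->1 ok
  [21] z  {1,2,3}  => 2  1->2 ok
  [22] y  {0}  => 0  2->0 ok
  [23] z  {1,2,3}  => 1  0->1 ok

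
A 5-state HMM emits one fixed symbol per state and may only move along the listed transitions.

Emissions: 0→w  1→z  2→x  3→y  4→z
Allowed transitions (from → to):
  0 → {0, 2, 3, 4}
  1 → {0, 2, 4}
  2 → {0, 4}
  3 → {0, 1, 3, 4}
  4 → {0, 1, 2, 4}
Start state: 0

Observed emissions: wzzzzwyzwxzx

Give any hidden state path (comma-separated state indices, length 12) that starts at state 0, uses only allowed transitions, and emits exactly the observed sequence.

0,4,4,4,1,0,3,1,0,2,4,2

  pos 0: w in {0}, choose 0; start
  pos 1: z in {1,4}, choose 4; 0->4 ok
  pos 2: z in {1,4}, choose 4; 4->4 ok
  pos 3: z in {1,4}, choose 4; 4->4 ok
  pos 4: z in {1,4}, choose 1; 4->1 ok
  pos 5: w in {0}, choose 0; 1->0 ok
  pos 6: y in {3}, choose 3; 0->3 ok
  pos 7: z in {1,4}, choose 1; 3->1 ok
  pos 8: w in {0}, choose 0; 1->0 ok
  pos 9: x in {2}, choose 2; 0->2 ok
  pos 10: z in {1,4}, choose 4; 2->4 ok
  pos 11: x in {2}, choose 2; 4->2 ok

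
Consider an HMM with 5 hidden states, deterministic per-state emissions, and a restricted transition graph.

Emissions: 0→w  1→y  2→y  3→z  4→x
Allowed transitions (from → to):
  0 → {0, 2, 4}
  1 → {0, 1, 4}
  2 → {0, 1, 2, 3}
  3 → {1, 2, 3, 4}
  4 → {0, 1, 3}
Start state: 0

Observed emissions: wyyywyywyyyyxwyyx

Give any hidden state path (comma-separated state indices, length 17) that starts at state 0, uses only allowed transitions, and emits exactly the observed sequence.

  pos 0: w in {0}, choose 0; start
  pos 1: y in {1,2}, choose 2; 0->2 ok
  pos 2: y in {1,2}, choose 1; 2->1 ok
  pos 3: y in {1,2}, choose 1; 1->1 ok
  pos 4: w in {0}, choose 0; 1->0 ok
  pos 5: y in {1,2}, choose 2; 0->2 ok
  pos 6: y in {1,2}, choose 2; 2->2 ok
  pos 7: w in {0}, choose 0; 2->0 ok
  pos 8: y in {1,2}, choose 2; 0->2 ok
  pos 9: y in {1,2}, choose 2; 2->2 ok
  pos 10: y in {1,2}, choose 2; 2->2 ok
  pos 11: y in {1,2}, choose 1; 2->1 ok
  pos 12: x in {4}, choose 4; 1->4 ok
  pos 13: w in {0}, choose 0; 4->0 ok
  pos 14: y in {1,2}, choose 2; 0->2 ok
  pos 15: y in {1,2}, choose 1; 2->1 ok
  pos 16: x in {4}, choose 4; 1->4 ok

0,2,1,1,0,2,2,0,2,2,2,1,4,0,2,1,4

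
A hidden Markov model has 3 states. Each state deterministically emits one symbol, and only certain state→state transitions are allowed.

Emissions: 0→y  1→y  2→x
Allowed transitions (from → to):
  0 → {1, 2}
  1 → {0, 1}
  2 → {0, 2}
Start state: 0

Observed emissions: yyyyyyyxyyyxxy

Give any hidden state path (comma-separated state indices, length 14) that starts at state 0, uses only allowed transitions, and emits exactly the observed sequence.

  0: obs=y cand={0,1} pick 0 [start]
  1: obs=y cand={0,1} pick 1 [0->1 ok]
  2: obs=y cand={0,1} pick 0 [1->0 ok]
  3: obs=y cand={0,1} pick 1 [0->1 ok]
  4: obs=y cand={0,1} pick 1 [1->1 ok]
  5: obs=y cand={0,1} pick 1 [1->1 ok]
  6: obs=y cand={0,1} pick 0 [1->0 ok]
  7: obs=x cand={2} pick 2 [0->2 ok]
  8: obs=y cand={0,1} pick 0 [2->0 ok]
  9: obs=y cand={0,1} pick 1 [0->1 ok]
  10: obs=y cand={0,1} pick 0 [1->0 ok]
  11: obs=x cand={2} pick 2 [0->2 ok]
  12: obs=x cand={2} pick 2 [2->2 ok]
  13: obs=y cand={0,1} pick 0 [2->0 ok]

0,1,0,1,1,1,0,2,0,1,0,2,2,0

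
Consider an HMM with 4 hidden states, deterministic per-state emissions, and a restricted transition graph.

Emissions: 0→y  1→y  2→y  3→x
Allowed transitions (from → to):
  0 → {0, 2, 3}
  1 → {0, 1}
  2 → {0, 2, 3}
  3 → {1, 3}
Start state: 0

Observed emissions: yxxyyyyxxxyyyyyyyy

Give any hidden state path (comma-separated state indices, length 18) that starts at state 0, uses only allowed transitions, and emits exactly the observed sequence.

  [0] y  {0,1,2}  => 0  start
  [1] x  {3}  => 3  0->3 ok
  [2] x  {3}  => 3  3->3 ok
  [3] y  {0,1,2}  => 1  3->1 ok
  [4] y  {0,1,2}  => 0  1->0 ok
  [5] y  {0,1,2}  => 2  0->2 ok
  [6] y  {0,1,2}  => 0  2->0 ok
  [7] x  {3}  => 3  0->3 ok
  [8] x  {3}  => 3  3->3 ok
  [9] x  {3}  => 3  3->3 ok
  [10] y  {0,1,2}  => 1  3->1 ok
  [11] y  {0,1,2}  => 1  1->1 ok
  [12] y  {0,1,2}  => 0  1->0 ok
  [13] y  {0,1,2}  => 0  0->0 ok
  [14] y  {0,1,2}  => 2  0->2 ok
  [15] y  {0,1,2}  => 2  2->2 ok
  [16] y  {0,1,2}  => 0  2->0 ok
  [17] y  {0,1,2}  => 2  0->2 ok

0,3,3,1,0,2,0,3,3,3,1,1,0,0,2,2,0,2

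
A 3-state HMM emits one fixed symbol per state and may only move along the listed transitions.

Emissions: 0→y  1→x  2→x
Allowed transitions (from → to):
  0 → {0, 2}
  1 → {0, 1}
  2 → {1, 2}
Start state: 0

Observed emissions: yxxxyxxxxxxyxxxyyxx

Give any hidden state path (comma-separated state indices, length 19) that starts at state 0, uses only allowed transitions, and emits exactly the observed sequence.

0,2,2,1,0,2,2,2,1,1,1,0,2,2,1,0,0,2,1

  pos 0: y in {0}, choose 0; start
  pos 1: x in {1,2}, choose 2; 0->2 ok
  pos 2: x in {1,2}, choose 2; 2->2 ok
  pos 3: x in {1,2}, choose 1; 2->1 ok
  pos 4: y in {0}, choose 0; 1->0 ok
  pos 5: x in {1,2}, choose 2; 0->2 ok
  pos 6: x in {1,2}, choose 2; 2->2 ok
  pos 7: x in {1,2}, choose 2; 2->2 ok
  pos 8: x in {1,2}, choose 1; 2->1 ok
  pos 9: x in {1,2}, choose 1; 1->1 ok
  pos 10: x in {1,2}, choose 1; 1->1 ok
  pos 11: y in {0}, choose 0; 1->0 ok
  pos 12: x in {1,2}, choose 2; 0->2 ok
  pos 13: x in {1,2}, choose 2; 2->2 ok
  pos 14: x in {1,2}, choose 1; 2->1 ok
  pos 15: y in {0}, choose 0; 1->0 ok
  pos 16: y in {0}, choose 0; 0->0 ok
  pos 17: x in {1,2}, choose 2; 0->2 ok
  pos 18: x in {1,2}, choose 1; 2->1 ok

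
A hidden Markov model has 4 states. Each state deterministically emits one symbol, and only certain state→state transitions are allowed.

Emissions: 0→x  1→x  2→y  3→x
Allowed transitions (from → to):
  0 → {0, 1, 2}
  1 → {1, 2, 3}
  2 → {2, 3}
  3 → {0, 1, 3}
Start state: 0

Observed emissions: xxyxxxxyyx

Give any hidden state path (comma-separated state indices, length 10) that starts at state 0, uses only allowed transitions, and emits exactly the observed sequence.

0,0,2,3,0,0,0,2,2,3

  t0 'x' -> {0,1,3}, take 0 (start)
  t1 'x' -> {0,1,3}, take 0 (0->0 ok)
  t2 'y' -> {2}, take 2 (0->2 ok)
  t3 'x' -> {0,1,3}, take 3 (2->3 ok)
  t4 'x' -> {0,1,3}, take 0 (3->0 ok)
  t5 'x' -> {0,1,3}, take 0 (0->0 ok)
  t6 'x' -> {0,1,3}, take 0 (0->0 ok)
  t7 'y' -> {2}, take 2 (0->2 ok)
  t8 'y' -> {2}, take 2 (2->2 ok)
  t9 'x' -> {0,1,3}, take 3 (2->3 ok)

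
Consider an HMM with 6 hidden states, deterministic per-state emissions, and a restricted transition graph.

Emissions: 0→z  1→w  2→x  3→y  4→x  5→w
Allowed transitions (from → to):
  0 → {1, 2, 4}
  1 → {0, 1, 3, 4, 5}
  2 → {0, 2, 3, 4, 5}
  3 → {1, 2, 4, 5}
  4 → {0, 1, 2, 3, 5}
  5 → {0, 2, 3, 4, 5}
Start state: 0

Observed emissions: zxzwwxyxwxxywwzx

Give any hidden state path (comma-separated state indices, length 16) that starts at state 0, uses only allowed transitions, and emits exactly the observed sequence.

  pos 0: z in {0}, choose 0; start
  pos 1: x in {2,4}, choose 4; 0->4 ok
  pos 2: z in {0}, choose 0; 4->0 ok
  pos 3: w in {1,5}, choose 1; 0->1 ok
  pos 4: w in {1,5}, choose 1; 1->1 ok
  pos 5: x in {2,4}, choose 4; 1->4 ok
  pos 6: y in {3}, choose 3; 4->3 ok
  pos 7: x in {2,4}, choose 2; 3->2 ok
  pos 8: w in {1,5}, choose 5; 2->5 ok
  pos 9: x in {2,4}, choose 2; 5->2 ok
  pos 10: x in {2,4}, choose 4; 2->4 ok
  pos 11: y in {3}, choose 3; 4->3 ok
  pos 12: w in {1,5}, choose 1; 3->1 ok
  pos 13: w in {1,5}, choose 1; 1->1 ok
  pos 14: z in {0}, choose 0; 1->0 ok
  pos 15: x in {2,4}, choose 4; 0->4 ok

0,4,0,1,1,4,3,2,5,2,4,3,1,1,0,4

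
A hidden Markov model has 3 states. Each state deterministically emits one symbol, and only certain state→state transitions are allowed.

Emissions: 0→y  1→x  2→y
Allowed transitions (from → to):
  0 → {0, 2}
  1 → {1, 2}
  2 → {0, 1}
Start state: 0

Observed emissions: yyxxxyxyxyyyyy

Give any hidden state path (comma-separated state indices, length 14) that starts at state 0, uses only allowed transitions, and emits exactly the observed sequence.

0,2,1,1,1,2,1,2,1,2,0,0,0,2

  pos 0: y in {0,2}, choose 0; start
  pos 1: y in {0,2}, choose 2; 0->2 ok
  pos 2: x in {1}, choose 1; 2->1 ok
  pos 3: x in {1}, choose 1; 1->1 ok
  pos 4: x in {1}, choose 1; 1->1 ok
  pos 5: y in {0,2}, choose 2; 1->2 ok
  pos 6: x in {1}, choose 1; 2->1 ok
  pos 7: y in {0,2}, choose 2; 1->2 ok
  pos 8: x in {1}, choose 1; 2->1 ok
  pos 9: y in {0,2}, choose 2; 1->2 ok
  pos 10: y in {0,2}, choose 0; 2->0 ok
  pos 11: y in {0,2}, choose 0; 0->0 ok
  pos 12: y in {0,2}, choose 0; 0->0 ok
  pos 13: y in {0,2}, choose 2; 0->2 ok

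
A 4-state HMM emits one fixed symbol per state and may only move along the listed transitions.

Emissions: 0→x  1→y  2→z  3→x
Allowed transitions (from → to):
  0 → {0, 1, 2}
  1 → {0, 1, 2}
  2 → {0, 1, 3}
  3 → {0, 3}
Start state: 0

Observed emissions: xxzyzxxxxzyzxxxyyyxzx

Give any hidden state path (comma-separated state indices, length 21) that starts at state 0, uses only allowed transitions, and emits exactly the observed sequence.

  t0 'x' -> {0,3}, take 0 (start)
  t1 'x' -> {0,3}, take 0 (0->0 ok)
  t2 'z' -> {2}, take 2 (0->2 ok)
  t3 'y' -> {1}, take 1 (2->1 ok)
  t4 'z' -> {2}, take 2 (1->2 ok)
  t5 'x' -> {0,3}, take 3 (2->3 ok)
  t6 'x' -> {0,3}, take 3 (3->3 ok)
  t7 'x' -> {0,3}, take 3 (3->3 ok)
  t8 'x' -> {0,3}, take 0 (3->0 ok)
  t9 'z' -> {2}, take 2 (0->2 ok)
  t10 'y' -> {1}, take 1 (2->1 ok)
  t11 'z' -> {2}, take 2 (1->2 ok)
  t12 'x' -> {0,3}, take 3 (2->3 ok)
  t13 'x' -> {0,3}, take 3 (3->3 ok)
  t14 'x' -> {0,3}, take 0 (3->0 ok)
  t15 'y' -> {1}, take 1 (0->1 ok)
  t16 'y' -> {1}, take 1 (1->1 ok)
  t17 'y' -> {1}, take 1 (1->1 ok)
  t18 'x' -> {0,3}, take 0 (1->0 ok)
  t19 'z' -> {2}, take 2 (0->2 ok)
  t20 'x' -> {0,3}, take 3 (2->3 ok)

0,0,2,1,2,3,3,3,0,2,1,2,3,3,0,1,1,1,0,2,3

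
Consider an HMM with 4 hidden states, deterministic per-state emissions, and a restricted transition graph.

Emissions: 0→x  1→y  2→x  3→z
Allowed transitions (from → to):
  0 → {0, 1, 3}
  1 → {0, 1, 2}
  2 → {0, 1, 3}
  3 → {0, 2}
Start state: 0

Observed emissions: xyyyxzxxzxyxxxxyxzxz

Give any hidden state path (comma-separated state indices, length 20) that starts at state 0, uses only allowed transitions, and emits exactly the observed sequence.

0,1,1,1,0,3,2,0,3,2,1,2,0,0,0,1,0,3,2,3

  t0 'x' -> {0,2}, take 0 (start)
  t1 'y' -> {1}, take 1 (0->1 ok)
  t2 'y' -> {1}, take 1 (1->1 ok)
  t3 'y' -> {1}, take 1 (1->1 ok)
  t4 'x' -> {0,2}, take 0 (1->0 ok)
  t5 'z' -> {3}, take 3 (0->3 ok)
  t6 'x' -> {0,2}, take 2 (3->2 ok)
  t7 'x' -> {0,2}, take 0 (2->0 ok)
  t8 'z' -> {3}, take 3 (0->3 ok)
  t9 'x' -> {0,2}, take 2 (3->2 ok)
  t10 'y' -> {1}, take 1 (2->1 ok)
  t11 'x' -> {0,2}, take 2 (1->2 ok)
  t12 'x' -> {0,2}, take 0 (2->0 ok)
  t13 'x' -> {0,2}, take 0 (0->0 ok)
  t14 'x' -> {0,2}, take 0 (0->0 ok)
  t15 'y' -> {1}, take 1 (0->1 ok)
  t16 'x' -> {0,2}, take 0 (1->0 ok)
  t17 'z' -> {3}, take 3 (0->3 ok)
  t18 'x' -> {0,2}, take 2 (3->2 ok)
  t19 'z' -> {3}, take 3 (2->3 ok)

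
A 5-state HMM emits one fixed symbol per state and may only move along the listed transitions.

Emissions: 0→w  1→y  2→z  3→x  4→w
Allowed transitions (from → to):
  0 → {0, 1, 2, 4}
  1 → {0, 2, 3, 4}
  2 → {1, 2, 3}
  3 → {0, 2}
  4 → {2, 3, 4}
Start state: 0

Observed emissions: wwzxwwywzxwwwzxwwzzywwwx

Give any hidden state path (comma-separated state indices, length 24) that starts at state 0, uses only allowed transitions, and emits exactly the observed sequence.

0,4,2,3,0,0,1,0,2,3,0,0,4,2,3,0,4,2,2,1,0,4,4,3

  t0 'w' -> {0,4}, take 0 (start)
  t1 'w' -> {0,4}, take 4 (0->4 ok)
  t2 'z' -> {2}, take 2 (4->2 ok)
  t3 'x' -> {3}, take 3 (2->3 ok)
  t4 'w' -> {0,4}, take 0 (3->0 ok)
  t5 'w' -> {0,4}, take 0 (0->0 ok)
  t6 'y' -> {1}, take 1 (0->1 ok)
  t7 'w' -> {0,4}, take 0 (1->0 ok)
  t8 'z' -> {2}, take 2 (0->2 ok)
  t9 'x' -> {3}, take 3 (2->3 ok)
  t10 'w' -> {0,4}, take 0 (3->0 ok)
  t11 'w' -> {0,4}, take 0 (0->0 ok)
  t12 'w' -> {0,4}, take 4 (0->4 ok)
  t13 'z' -> {2}, take 2 (4->2 ok)
  t14 'x' -> {3}, take 3 (2->3 ok)
  t15 'w' -> {0,4}, take 0 (3->0 ok)
  t16 'w' -> {0,4}, take 4 (0->4 ok)
  t17 'z' -> {2}, take 2 (4->2 ok)
  t18 'z' -> {2}, take 2 (2->2 ok)
  t19 'y' -> {1}, take 1 (2->1 ok)
  t20 'w' -> {0,4}, take 0 (1->0 ok)
  t21 'w' -> {0,4}, take 4 (0->4 ok)
  t22 'w' -> {0,4}, take 4 (4->4 ok)
  t23 'x' -> {3}, take 3 (4->3 ok)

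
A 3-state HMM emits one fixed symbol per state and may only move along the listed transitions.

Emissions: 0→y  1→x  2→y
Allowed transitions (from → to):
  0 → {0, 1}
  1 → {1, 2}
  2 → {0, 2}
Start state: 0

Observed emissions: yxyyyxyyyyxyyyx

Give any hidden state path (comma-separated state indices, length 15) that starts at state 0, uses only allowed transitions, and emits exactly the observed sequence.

0,1,2,2,0,1,2,2,2,0,1,2,0,0,1

  0: obs=y cand={0,2} pick 0 [start]
  1: obs=x cand={1} pick 1 [0->1 ok]
  2: obs=y cand={0,2} pick 2 [1->2 ok]
  3: obs=y cand={0,2} pick 2 [2->2 ok]
  4: obs=y cand={0,2} pick 0 [2->0 ok]
  5: obs=x cand={1} pick 1 [0->1 ok]
  6: obs=y cand={0,2} pick 2 [1->2 ok]
  7: obs=y cand={0,2} pick 2 [2->2 ok]
  8: obs=y cand={0,2} pick 2 [2->2 ok]
  9: obs=y cand={0,2} pick 0 [2->0 ok]
  10: obs=x cand={1} pick 1 [0->1 ok]
  11: obs=y cand={0,2} pick 2 [1->2 ok]
  12: obs=y cand={0,2} pick 0 [2->0 ok]
  13: obs=y cand={0,2} pick 0 [0->0 ok]
  14: obs=x cand={1} pick 1 [0->1 ok]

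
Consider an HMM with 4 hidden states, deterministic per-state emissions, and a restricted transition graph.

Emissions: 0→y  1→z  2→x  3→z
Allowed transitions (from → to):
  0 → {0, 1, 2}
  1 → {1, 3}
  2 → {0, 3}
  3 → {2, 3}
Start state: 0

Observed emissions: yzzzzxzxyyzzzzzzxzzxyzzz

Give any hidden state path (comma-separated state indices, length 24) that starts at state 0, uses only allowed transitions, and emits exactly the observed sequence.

  0: obs=y cand={0} pick 0 [start]
  1: obs=z cand={1,3} pick 1 [0->1 ok]
  2: obs=z cand={1,3} pick 1 [1->1 ok]
  3: obs=z cand={1,3} pick 1 [1->1 ok]
  4: obs=z cand={1,3} pick 3 [1->3 ok]
  5: obs=x cand={2} pick 2 [3->2 ok]
  6: obs=z cand={1,3} pick 3 [2->3 ok]
  7: obs=x cand={2} pick 2 [3->2 ok]
  8: obs=y cand={0} pick 0 [2->0 ok]
  9: obs=y cand={0} pick 0 [0->0 ok]
  10: obs=z cand={1,3} pick 1 [0->1 ok]
  11: obs=z cand={1,3} pick 1 [1->1 ok]
  12: obs=z cand={1,3} pick 1 [1->1 ok]
  13: obs=z cand={1,3} pick 1 [1->1 ok]
  14: obs=z cand={1,3} pick 1 [1->1 ok]
  15: obs=z cand={1,3} pick 3 [1->3 ok]
  16: obs=x cand={2} pick 2 [3->2 ok]
  17: obs=z cand={1,3} pick 3 [2->3 ok]
  18: obs=z cand={1,3} pick 3 [3->3 ok]
  19: obs=x cand={2} pick 2 [3->2 ok]
  20: obs=y cand={0} pick 0 [2->0 ok]
  21: obs=z cand={1,3} pick 1 [0->1 ok]
  22: obs=z cand={1,3} pick 1 [1->1 ok]
  23: obs=z cand={1,3} pick 3 [1->3 ok]

0,1,1,1,3,2,3,2,0,0,1,1,1,1,1,3,2,3,3,2,0,1,1,3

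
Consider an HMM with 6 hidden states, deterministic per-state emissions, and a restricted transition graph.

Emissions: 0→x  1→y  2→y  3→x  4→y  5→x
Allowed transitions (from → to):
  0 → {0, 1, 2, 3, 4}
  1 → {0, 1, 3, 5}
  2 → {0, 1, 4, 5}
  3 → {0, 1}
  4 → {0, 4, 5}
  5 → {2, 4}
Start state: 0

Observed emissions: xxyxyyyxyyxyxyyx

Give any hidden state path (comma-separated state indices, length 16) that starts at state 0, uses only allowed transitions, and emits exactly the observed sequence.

  pos 0: x in {0,3,5}, choose 0; start
  pos 1: x in {0,3,5}, choose 0; 0->0 ok
  pos 2: y in {1,2,4}, choose 4; 0->4 ok
  pos 3: x in {0,3,5}, choose 0; 4->0 ok
  pos 4: y in {1,2,4}, choose 1; 0->1 ok
  pos 5: y in {1,2,4}, choose 1; 1->1 ok
  pos 6: y in {1,2,4}, choose 1; 1->1 ok
  pos 7: x in {0,3,5}, choose 0; 1->0 ok
  pos 8: y in {1,2,4}, choose 2; 0->2 ok
  pos 9: y in {1,2,4}, choose 4; 2->4 ok
  pos 10: x in {0,3,5}, choose 5; 4->5 ok
  pos 11: y in {1,2,4}, choose 2; 5->2 ok
  pos 12: x in {0,3,5}, choose 0; 2->0 ok
  pos 13: y in {1,2,4}, choose 2; 0->2 ok
  pos 14: y in {1,2,4}, choose 1; 2->1 ok
  pos 15: x in {0,3,5}, choose 5; 1->5 ok

0,0,4,0,1,1,1,0,2,4,5,2,0,2,1,5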